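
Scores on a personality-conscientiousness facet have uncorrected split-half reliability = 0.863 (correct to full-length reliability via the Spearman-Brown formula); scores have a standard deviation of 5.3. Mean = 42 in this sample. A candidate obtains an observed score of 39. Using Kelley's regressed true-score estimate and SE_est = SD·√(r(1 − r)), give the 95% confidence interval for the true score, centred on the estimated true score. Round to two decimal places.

Full-length reliability (Spearman-Brown) = 2(0.863)/(1+0.863) ≈ 0.926
Estimated true score = 0.926·39 + (1 − 0.926)·42 ≈ 39.221
SE_est = 5.300·√(0.926·0.074) ≈ 1.383
CI = 39.221 ± 1.96 · 1.383 → [36.509, 41.932]

[36.51, 41.93]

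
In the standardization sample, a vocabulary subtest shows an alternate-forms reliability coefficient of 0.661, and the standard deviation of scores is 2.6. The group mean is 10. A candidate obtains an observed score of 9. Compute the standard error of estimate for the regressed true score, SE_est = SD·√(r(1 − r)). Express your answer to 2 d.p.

1.23

SE_est = 2.6000*√(0.6610*0.3390) ≈ 1.2308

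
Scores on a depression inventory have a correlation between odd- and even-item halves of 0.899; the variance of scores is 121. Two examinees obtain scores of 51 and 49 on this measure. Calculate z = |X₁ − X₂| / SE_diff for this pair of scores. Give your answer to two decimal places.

0.56

σ = 121^(1/2) = 11.000
Full-length reliability (Spearman-Brown) = 2(0.899)/(1+0.899) ≈ 0.947
SEM = 11.000 × √(1 − 0.947) = 11.000 × √0.053 ≈ 11.000 × 0.231 ≈ 2.537
Standard error of the difference = 2.537·√2 ≈ 3.588
z = |51 − 49| / 3.588 = 2 / 3.588 ≈ 0.557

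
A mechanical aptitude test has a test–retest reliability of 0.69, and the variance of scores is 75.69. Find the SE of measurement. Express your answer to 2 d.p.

4.84

σ = 75.69^(1/2) = 8.700
SEM = 8.700×√(1 − 0.690) ≈ 4.844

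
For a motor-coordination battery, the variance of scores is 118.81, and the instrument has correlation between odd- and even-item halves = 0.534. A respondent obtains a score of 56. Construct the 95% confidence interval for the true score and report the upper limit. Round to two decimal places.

SD = √118.81 = 10.9000
Spearman-Brown: r = 2(0.534) / (1 + 0.534) = 1.0680 / 1.5340 ≈ 0.6962
The standard error of measurement is 10.9000×√(1 − 0.6962) ≈ 10.9000×0.5512 ≈ 6.0077.
Half-width = 1.96×6.0077 ≈ 11.7751
Upper limit = 56 + 11.7751 ≈ 67.7751

67.78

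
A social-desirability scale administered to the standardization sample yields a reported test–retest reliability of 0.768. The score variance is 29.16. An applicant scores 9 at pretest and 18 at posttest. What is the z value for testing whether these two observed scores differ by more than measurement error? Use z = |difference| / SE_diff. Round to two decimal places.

SD = √29.16 ≈ 5.4000
SEM = 5.4000*√(1 − 0.7680) ≈ 2.6010
SE_diff = SEM * √2 ≈ 2.6010 * 1.4142 ≈ 3.6783
z = 9 / 3.6783 ≈ 2.4468

2.45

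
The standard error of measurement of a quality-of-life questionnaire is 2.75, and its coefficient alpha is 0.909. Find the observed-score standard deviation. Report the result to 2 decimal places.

9.12

σ = SEM·(1 − r)^(−1/2) ≈ 2.75×3.31497 ≈ 9.11616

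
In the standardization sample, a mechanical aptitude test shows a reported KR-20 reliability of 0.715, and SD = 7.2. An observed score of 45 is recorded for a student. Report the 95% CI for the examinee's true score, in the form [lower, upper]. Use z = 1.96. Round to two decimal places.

[37.47, 52.53]

SEM = 7.2000 * √(1 − 0.7150) = 7.2000 * √0.2850 ≃ 7.2000 * 0.5339 ≃ 3.8437
Half-width = 1.96*3.8437 ≃ 7.5337
Interval: (37.4663, 52.5337)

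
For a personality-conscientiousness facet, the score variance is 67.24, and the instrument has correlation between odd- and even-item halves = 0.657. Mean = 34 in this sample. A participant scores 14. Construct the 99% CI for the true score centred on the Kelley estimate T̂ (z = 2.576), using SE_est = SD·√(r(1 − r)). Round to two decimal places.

[9.58, 26.70]

SD = √67.24 ≈ 8.200
Full-length reliability (Spearman-Brown) = 2(0.657)/(1+0.657) ≈ 0.793
T̂ = 0.793(14) + 0.207(34) ≈ 18.140
SE_est = 8.200·√[r(1 − r)] ≈ 3.322
CI = 18.140 ± 2.576 * 3.322 → [9.582, 26.698]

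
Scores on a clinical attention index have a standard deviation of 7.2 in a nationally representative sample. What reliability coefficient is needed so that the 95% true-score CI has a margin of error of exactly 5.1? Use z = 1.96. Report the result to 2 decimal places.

Required SEM = 5.1 / 1.96 ≈ 2.602
Required reliability = 1 − (SEM/SD)² = 1 − 0.131 ≈ 0.869

0.87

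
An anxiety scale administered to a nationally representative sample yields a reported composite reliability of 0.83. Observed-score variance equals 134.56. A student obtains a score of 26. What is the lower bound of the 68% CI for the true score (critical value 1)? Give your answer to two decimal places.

21.22

σ = 134.56^(1/2) = 11.6000
SEM = 11.6000 * √(1 − 0.8300) = 11.6000 * √0.1700 ≈ 11.6000 * 0.4123 ≈ 4.7828
Half-width = 1*4.7828 ≈ 4.7828
Lower limit = 26 − 4.7828 ≈ 21.2172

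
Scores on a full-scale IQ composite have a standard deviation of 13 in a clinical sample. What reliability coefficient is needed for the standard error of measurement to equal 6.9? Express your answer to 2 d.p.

0.72

r = 1 − (SEM / SD)² = 1 − (6.900 / 13)² ≈ 1 − 0.282 ≈ 0.718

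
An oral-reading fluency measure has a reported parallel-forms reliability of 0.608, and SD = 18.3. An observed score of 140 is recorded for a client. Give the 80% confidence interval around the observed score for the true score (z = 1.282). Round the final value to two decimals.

The standard error of measurement is 18.300·√(1 − 0.608) ≈ 18.300·0.626 ≈ 11.458.
Half-width = 1.282·11.458 ≈ 14.689
Interval: (125.311, 154.689)

[125.31, 154.69]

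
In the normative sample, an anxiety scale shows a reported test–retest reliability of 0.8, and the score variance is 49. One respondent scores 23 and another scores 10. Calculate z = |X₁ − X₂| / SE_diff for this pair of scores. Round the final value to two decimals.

SD = √49 ≈ 7.000
SEM = 7.000×√(1 − 0.800) ≈ 3.130
SE_diff = √2 × SEM ≈ 4.427
z = 13 / 4.427 ≈ 2.936

2.94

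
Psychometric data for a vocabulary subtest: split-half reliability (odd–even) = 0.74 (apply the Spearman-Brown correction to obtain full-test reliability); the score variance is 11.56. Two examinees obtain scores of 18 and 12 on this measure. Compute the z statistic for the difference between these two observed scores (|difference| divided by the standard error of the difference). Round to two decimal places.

SD = √11.56 = 3.400
Full-length reliability (Spearman-Brown) = 2(0.74)/(1+0.74) ≈ 0.851
SEM = 3.400×√(1 − 0.851) ≈ 1.314
SE_diff = √2 × SEM ≈ 1.859
z = |18 − 12| / 1.859 = 6 / 1.859 ≈ 3.228

3.23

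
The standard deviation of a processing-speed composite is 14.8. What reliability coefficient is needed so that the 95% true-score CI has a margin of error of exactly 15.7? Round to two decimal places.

0.71

Required SEM = 15.7 / 1.96 ≈ 8.0102
Required reliability = 1 − (SEM/SD)² = 1 − 0.2929 ≈ 0.7071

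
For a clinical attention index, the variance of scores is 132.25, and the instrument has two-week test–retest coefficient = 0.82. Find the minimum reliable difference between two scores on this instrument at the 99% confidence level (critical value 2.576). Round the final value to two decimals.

SD = √132.25 = 11.500
SEM = 11.500·√(1 − 0.820) ≈ 4.879
Standard error of the difference = 4.879·√2 ≈ 6.900
Minimum reliable difference = 2.576 · SE_diff ≈ 2.576 · 6.900 ≈ 17.774

17.77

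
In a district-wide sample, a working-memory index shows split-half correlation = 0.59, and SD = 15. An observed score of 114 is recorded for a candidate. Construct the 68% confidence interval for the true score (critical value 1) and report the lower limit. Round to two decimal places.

r_full = 2·0.59 / (1 + 0.59) ≈ 0.742
SEM = 15.000 · √(1 − 0.742) = 15.000 · √0.258 ≈ 15.000 · 0.508 ≈ 7.617
Margin = 1 · 7.617 ≈ 7.617
Lower bound: 114 − 7.617 = 106.383

106.38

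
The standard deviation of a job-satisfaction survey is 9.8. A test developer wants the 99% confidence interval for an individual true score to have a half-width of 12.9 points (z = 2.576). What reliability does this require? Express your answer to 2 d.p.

Required SEM = 12.9 / 2.576 ≈ 5.00776
Required reliability = 1 − (SEM/SD)² = 1 − 0.26112 ≈ 0.73888

0.74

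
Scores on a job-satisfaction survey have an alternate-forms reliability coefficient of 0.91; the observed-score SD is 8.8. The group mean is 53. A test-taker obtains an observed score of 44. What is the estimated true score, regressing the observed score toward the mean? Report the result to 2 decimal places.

Estimated true score = 0.910·44 + (1 − 0.910)·53 ≃ 44.810

44.81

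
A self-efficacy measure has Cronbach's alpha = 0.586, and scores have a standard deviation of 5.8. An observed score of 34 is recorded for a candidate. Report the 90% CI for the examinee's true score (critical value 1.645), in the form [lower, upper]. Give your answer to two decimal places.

SEM = 5.800 * √(1 − 0.586) = 5.800 * √0.414 ≃ 5.800 * 0.643 ≃ 3.732
1.645 * SEM ≃ 6.139
Interval: (27.861, 40.139)

[27.86, 40.14]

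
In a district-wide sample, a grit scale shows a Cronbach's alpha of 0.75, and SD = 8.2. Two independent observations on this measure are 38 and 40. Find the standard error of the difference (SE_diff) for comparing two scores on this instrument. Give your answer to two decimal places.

5.80

SEM = 8.200·√(1 − 0.750) ≈ 4.100
Standard error of the difference = 4.100·√2 ≈ 5.798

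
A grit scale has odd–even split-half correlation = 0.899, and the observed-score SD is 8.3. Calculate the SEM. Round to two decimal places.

Full-length reliability (Spearman-Brown) = 2(0.899)/(1+0.899) ≈ 0.9468
SEM = 8.3000·√(1 − 0.9468) ≈ 1.9142

1.91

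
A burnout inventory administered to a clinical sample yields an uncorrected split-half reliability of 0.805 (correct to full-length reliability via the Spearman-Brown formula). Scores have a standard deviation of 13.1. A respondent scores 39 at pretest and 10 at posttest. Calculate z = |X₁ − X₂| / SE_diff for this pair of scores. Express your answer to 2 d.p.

4.76

r_full = 2·0.805 / (1 + 0.805) ≃ 0.892
SEM = 13.100·√(1 − 0.892) ≃ 4.306
SE_diff = SEM · √2 ≃ 4.306 · 1.414 ≃ 6.089
z = |39 − 10| / 6.089 = 29 / 6.089 ≃ 4.762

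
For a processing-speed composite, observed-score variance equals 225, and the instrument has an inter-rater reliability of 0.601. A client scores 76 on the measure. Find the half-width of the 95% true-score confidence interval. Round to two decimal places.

18.57

σ = 225^(1/2) = 15.0000
SEM = 15.0000 × √(1 − 0.6010) = 15.0000 × √0.3990 ≃ 15.0000 × 0.6317 ≃ 9.4750
1.96 × SEM ≃ 18.5709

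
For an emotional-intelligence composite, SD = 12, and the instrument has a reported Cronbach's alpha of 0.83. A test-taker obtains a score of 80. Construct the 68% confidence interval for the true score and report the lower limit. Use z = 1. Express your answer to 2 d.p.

75.05

The standard error of measurement is 12.000×√(1 − 0.830) ≈ 12.000×0.412 ≈ 4.948.
Margin = 1 × 4.948 ≈ 4.948
Lower limit = 80 − 4.948 ≈ 75.052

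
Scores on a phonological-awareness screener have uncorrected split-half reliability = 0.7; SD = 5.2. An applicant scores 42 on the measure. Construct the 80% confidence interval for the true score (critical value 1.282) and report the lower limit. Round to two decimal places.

39.20

r_full = 2·0.7 / (1 + 0.7) ≃ 0.82353
SEM = 5.20000×√(1 − 0.82353) ≃ 2.18444
Half-width = 1.282×2.18444 ≃ 2.80045
Lower bound: 42 − 2.80045 = 39.19955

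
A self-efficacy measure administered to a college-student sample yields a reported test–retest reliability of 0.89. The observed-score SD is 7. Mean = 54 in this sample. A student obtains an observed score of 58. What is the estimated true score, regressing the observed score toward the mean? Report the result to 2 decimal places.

Estimated true score = 0.8900×58 + (1 − 0.8900)×54 ≈ 57.5600

57.56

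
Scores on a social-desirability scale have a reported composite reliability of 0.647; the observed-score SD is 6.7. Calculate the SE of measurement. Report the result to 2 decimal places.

The standard error of measurement is 6.700*√(1 − 0.647) ≈ 6.700*0.594 ≈ 3.981.

3.98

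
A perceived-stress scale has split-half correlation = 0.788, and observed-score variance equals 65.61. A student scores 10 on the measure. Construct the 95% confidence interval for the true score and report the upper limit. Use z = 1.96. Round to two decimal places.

SD = √65.61 ≈ 8.100
Spearman-Brown: r = 2(0.788) / (1 + 0.788) = 1.576 / 1.788 ≈ 0.881
SEM = 8.100*√(1 − 0.881) ≈ 2.789
Half-width = 1.96*2.789 ≈ 5.467
Upper bound: 10 + 5.467 = 15.467

15.47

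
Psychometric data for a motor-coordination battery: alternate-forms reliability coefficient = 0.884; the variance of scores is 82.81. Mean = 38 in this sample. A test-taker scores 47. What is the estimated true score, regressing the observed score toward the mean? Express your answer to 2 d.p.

T̂ = r·X + (1 − r)·M = 0.8840·47 + 0.1160·38 = 41.5480 + 4.4080 ≈ 45.9560

45.96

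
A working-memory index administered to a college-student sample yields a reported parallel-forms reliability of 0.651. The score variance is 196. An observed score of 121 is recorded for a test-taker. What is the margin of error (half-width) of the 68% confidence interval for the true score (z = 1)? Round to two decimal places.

8.27

SD = √196 ≃ 14.000
SEM = 14.000·√(1 − 0.651) ≃ 8.271
1 · SEM ≃ 8.271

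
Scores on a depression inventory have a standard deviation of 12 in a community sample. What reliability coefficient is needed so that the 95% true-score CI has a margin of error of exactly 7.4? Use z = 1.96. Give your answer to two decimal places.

Required SEM = 7.4 / 1.96 ≈ 3.77551
r = 1 − (SEM / SD)² = 1 − (3.77551 / 12)² ≈ 1 − 0.09899 ≈ 0.90101

0.90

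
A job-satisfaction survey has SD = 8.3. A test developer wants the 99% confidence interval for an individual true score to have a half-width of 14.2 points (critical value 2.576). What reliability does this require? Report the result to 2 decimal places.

SEM needed = half-width / z = 14.2/2.576 ≃ 5.51242
r = 1 − (SEM / SD)² = 1 − (5.51242 / 8.3)² ≃ 1 − 0.44109 ≃ 0.55891

0.56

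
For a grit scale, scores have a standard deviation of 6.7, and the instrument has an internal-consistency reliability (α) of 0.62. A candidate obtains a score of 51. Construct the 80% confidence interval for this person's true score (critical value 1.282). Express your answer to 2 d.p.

SEM = 6.7000 * √(1 − 0.6200) = 6.7000 * √0.3800 ≃ 6.7000 * 0.6164 ≃ 4.1302
Half-width = 1.282*4.1302 ≃ 5.2949
Interval: (45.7051, 56.2949)

[45.71, 56.29]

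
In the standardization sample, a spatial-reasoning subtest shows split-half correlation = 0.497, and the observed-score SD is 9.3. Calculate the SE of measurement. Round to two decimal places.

Spearman-Brown: r = 2(0.497) / (1 + 0.497) = 0.9940 / 1.4970 ≈ 0.6640
SEM = 9.3000*√(1 − 0.6640) ≈ 5.3908

5.39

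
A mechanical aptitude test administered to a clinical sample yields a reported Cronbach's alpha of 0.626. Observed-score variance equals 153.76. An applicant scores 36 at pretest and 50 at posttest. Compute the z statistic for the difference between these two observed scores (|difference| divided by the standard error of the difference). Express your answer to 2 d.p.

SD = √153.76 = 12.4000
SEM = 12.4000 · √(1 − 0.6260) = 12.4000 · √0.3740 ≈ 12.4000 · 0.6116 ≈ 7.5833
Standard error of the difference = 7.5833·√2 ≈ 10.7244
z = |36 − 50| / 10.7244 = 14 / 10.7244 ≈ 1.3054

1.31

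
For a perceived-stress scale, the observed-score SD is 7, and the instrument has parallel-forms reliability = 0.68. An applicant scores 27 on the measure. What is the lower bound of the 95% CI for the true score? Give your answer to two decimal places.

SEM = 7.0000 × √(1 − 0.6800) = 7.0000 × √0.3200 ≈ 7.0000 × 0.5657 ≈ 3.9598
1.96 × SEM ≈ 7.7612
Lower limit = 27 − 7.7612 ≈ 19.2388

19.24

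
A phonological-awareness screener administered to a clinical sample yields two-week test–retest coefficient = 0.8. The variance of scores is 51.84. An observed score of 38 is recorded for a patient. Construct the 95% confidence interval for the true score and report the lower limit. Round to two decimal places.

31.69

σ = 51.84^(1/2) = 7.200
SEM = 7.200*√(1 − 0.800) ≈ 3.220
Margin = 1.96 * 3.220 ≈ 6.311
Lower limit = 38 − 6.311 ≈ 31.689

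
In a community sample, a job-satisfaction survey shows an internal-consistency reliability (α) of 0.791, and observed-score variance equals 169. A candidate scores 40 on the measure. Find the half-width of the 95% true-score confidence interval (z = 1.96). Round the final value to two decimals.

11.65

σ = 169^(1/2) = 13.0000
SEM = 13.0000 · √(1 − 0.7910) = 13.0000 · √0.2090 ≈ 13.0000 · 0.4572 ≈ 5.9431
Margin = 1.96 · 5.9431 ≈ 11.6486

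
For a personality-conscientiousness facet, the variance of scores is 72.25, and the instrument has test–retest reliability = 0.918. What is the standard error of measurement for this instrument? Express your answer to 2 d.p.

SD = √72.25 = 8.500
SEM = 8.500×√(1 − 0.918) ≈ 2.434

2.43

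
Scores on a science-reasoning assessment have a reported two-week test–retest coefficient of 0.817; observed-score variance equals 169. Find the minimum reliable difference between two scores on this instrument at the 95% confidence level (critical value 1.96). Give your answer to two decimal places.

σ = 169^(1/2) = 13.00000
SEM = 13.00000 · √(1 − 0.81700) = 13.00000 · √0.18300 ≈ 13.00000 · 0.42778 ≈ 5.56120
SE_diff = √2 · SEM ≈ 7.86473
Minimum reliable difference = 1.96 · SE_diff ≈ 1.96 · 7.86473 ≈ 15.41487

15.41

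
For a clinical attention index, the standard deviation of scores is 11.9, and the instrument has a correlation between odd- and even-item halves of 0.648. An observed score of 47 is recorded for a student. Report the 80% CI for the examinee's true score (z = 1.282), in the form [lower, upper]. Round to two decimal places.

[39.95, 54.05]

r_full = 2·0.648 / (1 + 0.648) ≈ 0.786
The standard error of measurement is 11.900·√(1 − 0.786) ≈ 11.900·0.462 ≈ 5.500.
Margin = 1.282 · 5.500 ≈ 7.051
80% CI: 47 ± 7.051 = [39.949, 54.051]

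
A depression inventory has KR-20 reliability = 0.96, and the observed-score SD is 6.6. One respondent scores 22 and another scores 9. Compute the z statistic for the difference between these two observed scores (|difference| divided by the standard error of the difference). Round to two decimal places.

6.96

SEM = 6.600 × √(1 − 0.960) = 6.600 × √0.040 ≈ 6.600 × 0.200 ≈ 1.320
SE_diff = √2 × SEM ≈ 1.867
z = 13 / 1.867 ≈ 6.964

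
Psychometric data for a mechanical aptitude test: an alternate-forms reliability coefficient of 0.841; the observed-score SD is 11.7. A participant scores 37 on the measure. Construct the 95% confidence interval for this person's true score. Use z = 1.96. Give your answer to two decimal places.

[27.86, 46.14]

SEM = 11.7000 · √(1 − 0.8410) = 11.7000 · √0.1590 ≈ 11.7000 · 0.3987 ≈ 4.6654
1.96 · SEM ≈ 9.1441
95% CI: 37 ± 9.1441 = [27.8559, 46.1441]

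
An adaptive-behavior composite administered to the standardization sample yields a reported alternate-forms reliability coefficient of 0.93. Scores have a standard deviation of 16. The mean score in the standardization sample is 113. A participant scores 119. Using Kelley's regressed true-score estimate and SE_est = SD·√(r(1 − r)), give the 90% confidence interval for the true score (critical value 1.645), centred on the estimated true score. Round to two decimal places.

Estimated true score = 0.9300·119 + (1 − 0.9300)·113 ≈ 118.5800
SE_est = SD · √(r(1 − r)) = 16.0000 · √0.0651 ≈ 16.0000 · 0.2551 ≈ 4.0824
90% CI: 118.5800 ± 6.7155 ≈ (111.8645, 125.2955)

[111.86, 125.30]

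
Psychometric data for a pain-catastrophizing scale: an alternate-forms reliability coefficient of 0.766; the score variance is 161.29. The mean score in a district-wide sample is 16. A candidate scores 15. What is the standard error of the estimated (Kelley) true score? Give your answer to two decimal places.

5.38

SD = √161.29 ≈ 12.70000
SE_est = SD · √(r(1 − r)) = 12.70000 · √0.17924 ≈ 12.70000 · 0.42337 ≈ 5.37683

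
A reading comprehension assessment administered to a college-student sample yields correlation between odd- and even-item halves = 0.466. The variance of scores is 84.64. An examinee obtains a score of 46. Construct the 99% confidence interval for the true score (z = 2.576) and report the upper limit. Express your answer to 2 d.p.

SD = √84.64 ≃ 9.2000
Full-length reliability (Spearman-Brown) = 2(0.466)/(1+0.466) ≃ 0.6357
SEM = 9.2000 × √(1 − 0.6357) = 9.2000 × √0.3643 ≃ 9.2000 × 0.6035 ≃ 5.5525
Margin = 2.576 × 5.5525 ≃ 14.3033
Upper limit = 46 + 14.3033 ≃ 60.3033

60.30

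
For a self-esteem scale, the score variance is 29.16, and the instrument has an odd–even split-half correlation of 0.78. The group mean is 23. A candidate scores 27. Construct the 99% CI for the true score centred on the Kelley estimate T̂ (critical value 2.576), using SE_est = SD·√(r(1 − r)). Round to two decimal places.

[21.93, 31.08]

SD = √29.16 ≈ 5.40000
r_full = 2·0.78 / (1 + 0.78) ≈ 0.87640
T̂ = r·X + (1 − r)·M = 0.87640*27 + 0.12360*23 ≈ 23.66292 + 2.84270 ≈ 26.50562
SE_est = SD * √(r(1 − r)) = 5.40000 * √0.10832 ≈ 5.40000 * 0.32912 ≈ 1.77725
CI = 26.50562 ± 2.576 * 1.77725 → [21.92743, 31.08380]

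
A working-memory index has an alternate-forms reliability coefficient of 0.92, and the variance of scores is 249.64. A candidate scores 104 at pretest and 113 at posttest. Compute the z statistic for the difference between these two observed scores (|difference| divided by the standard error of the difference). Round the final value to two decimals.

SD = √249.64 = 15.8000
SEM = 15.8000 · √(1 − 0.9200) = 15.8000 · √0.0800 ≈ 15.8000 · 0.2828 ≈ 4.4689
SE_diff = √2 · SEM ≈ 6.3200
z = 9 / 6.3200 ≈ 1.4241

1.42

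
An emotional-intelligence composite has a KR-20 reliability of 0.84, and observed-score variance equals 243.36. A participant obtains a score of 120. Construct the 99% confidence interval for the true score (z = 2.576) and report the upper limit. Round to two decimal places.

136.07

SD = √243.36 = 15.6000
SEM = 15.6000 * √(1 − 0.8400) = 15.6000 * √0.1600 ≈ 15.6000 * 0.4000 ≈ 6.2400
Margin = 2.576 * 6.2400 ≈ 16.0742
Upper bound: 120 + 16.0742 = 136.0742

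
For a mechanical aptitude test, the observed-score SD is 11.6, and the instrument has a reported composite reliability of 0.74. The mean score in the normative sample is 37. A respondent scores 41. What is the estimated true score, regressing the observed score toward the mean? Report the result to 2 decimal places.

39.96

T̂ = r·X + (1 − r)·M = 0.740·41 + 0.260·37 = 30.340 + 9.620 ≈ 39.960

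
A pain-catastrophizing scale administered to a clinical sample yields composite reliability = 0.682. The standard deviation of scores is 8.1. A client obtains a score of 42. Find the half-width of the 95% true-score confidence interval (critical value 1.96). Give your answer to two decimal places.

SEM = 8.10000 * √(1 − 0.68200) = 8.10000 * √0.31800 ≈ 8.10000 * 0.56391 ≈ 4.56771
Margin = 1.96 * 4.56771 ≈ 8.95271

8.95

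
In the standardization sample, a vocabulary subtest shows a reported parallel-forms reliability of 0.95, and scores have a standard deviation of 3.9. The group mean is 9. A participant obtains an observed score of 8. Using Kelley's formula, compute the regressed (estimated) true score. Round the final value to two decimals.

T̂ = 0.950(8) + 0.050(9) ≈ 8.050

8.05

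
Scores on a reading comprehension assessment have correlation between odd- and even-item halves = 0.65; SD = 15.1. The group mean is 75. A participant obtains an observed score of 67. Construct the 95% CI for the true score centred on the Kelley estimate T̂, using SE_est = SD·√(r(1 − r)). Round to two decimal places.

[56.60, 80.80]

r_full = 2·0.65 / (1 + 0.65) ≈ 0.7879
Estimated true score = 0.7879×67 + (1 − 0.7879)×75 ≈ 68.6970
SE_est = SD × √(r(1 − r)) = 15.1000 × √0.1671 ≈ 15.1000 × 0.4088 ≈ 6.1730
95% CI: 68.6970 ± 12.0991 ≈ (56.5978, 80.7961)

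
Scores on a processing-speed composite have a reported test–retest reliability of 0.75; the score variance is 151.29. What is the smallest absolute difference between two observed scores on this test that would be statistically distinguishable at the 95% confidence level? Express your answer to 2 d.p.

17.05

SD = √151.29 = 12.300
SEM = 12.300·√(1 − 0.750) ≈ 6.150
Standard error of the difference = 6.150·√2 ≈ 8.697
Minimum reliable difference = 1.96 · SE_diff ≈ 1.96 · 8.697 ≈ 17.047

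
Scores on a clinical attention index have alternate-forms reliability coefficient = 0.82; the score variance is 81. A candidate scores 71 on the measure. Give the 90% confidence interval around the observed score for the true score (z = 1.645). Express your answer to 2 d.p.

σ = 81^(1/2) = 9.00000
SEM = 9.00000*√(1 − 0.82000) ≈ 3.81838
Margin = 1.645 * 3.81838 ≈ 6.28123
90% CI: 71 ± 6.28123 = [64.71877, 77.28123]

[64.72, 77.28]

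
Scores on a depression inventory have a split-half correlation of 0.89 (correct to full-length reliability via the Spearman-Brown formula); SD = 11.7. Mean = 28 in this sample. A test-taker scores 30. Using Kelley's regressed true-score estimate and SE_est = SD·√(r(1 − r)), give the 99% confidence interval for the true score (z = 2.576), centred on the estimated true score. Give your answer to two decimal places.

[22.83, 36.94]

Spearman-Brown: r = 2(0.89) / (1 + 0.89) = 1.78000 / 1.89000 ≃ 0.94180
T̂ = r·X + (1 − r)·M = 0.94180·30 + 0.05820·28 ≃ 28.25397 + 1.62963 ≃ 29.88360
SE_est = SD · √(r(1 − r)) = 11.70000 · √0.05481 ≃ 11.70000 · 0.23412 ≃ 2.73924
CI = 29.88360 ± 2.576 · 2.73924 → [22.82731, 36.93989]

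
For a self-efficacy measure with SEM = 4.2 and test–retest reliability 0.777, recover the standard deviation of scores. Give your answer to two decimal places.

8.89

SD = SEM / √(1 − r) = 4.2 / √0.22300 ≈ 4.2 / 0.47223 ≈ 8.89399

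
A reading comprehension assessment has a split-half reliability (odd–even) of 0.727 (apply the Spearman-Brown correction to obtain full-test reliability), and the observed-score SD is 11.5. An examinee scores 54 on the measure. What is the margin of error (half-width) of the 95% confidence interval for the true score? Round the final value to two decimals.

8.96

r_full = 2·0.727 / (1 + 0.727) ≈ 0.842
SEM = 11.500*√(1 − 0.842) ≈ 4.572
Half-width = 1.96*4.572 ≈ 8.962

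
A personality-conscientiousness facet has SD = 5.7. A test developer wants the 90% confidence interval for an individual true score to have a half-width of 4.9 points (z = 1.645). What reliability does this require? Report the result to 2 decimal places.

Required SEM = 4.9 / 1.645 ≈ 2.9787
r = 1 − (SEM / SD)² = 1 − (2.9787 / 5.7)² ≈ 1 − 0.2731 ≈ 0.7269

0.73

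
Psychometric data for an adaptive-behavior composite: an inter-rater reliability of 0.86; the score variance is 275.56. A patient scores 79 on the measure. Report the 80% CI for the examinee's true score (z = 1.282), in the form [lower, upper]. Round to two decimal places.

[71.04, 86.96]

SD = √275.56 ≈ 16.600
SEM = 16.600 × √(1 − 0.860) = 16.600 × √0.140 ≈ 16.600 × 0.374 ≈ 6.211
1.282 × SEM ≈ 7.963
80% CI: 79 ± 7.963 = [71.037, 86.963]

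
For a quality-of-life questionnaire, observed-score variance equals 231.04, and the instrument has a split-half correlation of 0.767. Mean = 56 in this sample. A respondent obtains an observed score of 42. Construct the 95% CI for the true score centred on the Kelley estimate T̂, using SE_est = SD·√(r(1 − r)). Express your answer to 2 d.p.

SD = √231.04 = 15.2000
Spearman-Brown: r = 2(0.767) / (1 + 0.767) = 1.5340 / 1.7670 ≃ 0.8681
Estimated true score = 0.8681*42 + (1 − 0.8681)*56 ≃ 43.8461
SE_est = SD * √(r(1 − r)) = 15.2000 * √0.1145 ≃ 15.2000 * 0.3383 ≃ 5.1428
CI = 43.8461 ± 1.96 * 5.1428 → [33.7662, 53.9259]

[33.77, 53.93]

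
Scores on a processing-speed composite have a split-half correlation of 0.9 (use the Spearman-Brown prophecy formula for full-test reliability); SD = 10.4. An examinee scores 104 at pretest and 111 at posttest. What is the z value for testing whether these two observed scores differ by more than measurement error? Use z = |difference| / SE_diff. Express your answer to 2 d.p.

2.07

r_full = 2·0.9 / (1 + 0.9) ≃ 0.9474
SEM = 10.4000 · √(1 − 0.9474) = 10.4000 · √0.0526 ≃ 10.4000 · 0.2294 ≃ 2.3859
SE_diff = √2 · SEM ≃ 3.3742
z = 7 / 3.3742 ≃ 2.0746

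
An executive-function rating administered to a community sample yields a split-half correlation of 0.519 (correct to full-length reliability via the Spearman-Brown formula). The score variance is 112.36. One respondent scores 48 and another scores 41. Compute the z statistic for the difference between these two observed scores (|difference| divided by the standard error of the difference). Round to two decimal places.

0.83

SD = √112.36 = 10.600
Full-length reliability (Spearman-Brown) = 2(0.519)/(1+0.519) ≈ 0.683
SEM = 10.600 × √(1 − 0.683) = 10.600 × √0.317 ≈ 10.600 × 0.563 ≈ 5.965
Standard error of the difference = 5.965·√2 ≈ 8.436
z = 7 / 8.436 ≈ 0.830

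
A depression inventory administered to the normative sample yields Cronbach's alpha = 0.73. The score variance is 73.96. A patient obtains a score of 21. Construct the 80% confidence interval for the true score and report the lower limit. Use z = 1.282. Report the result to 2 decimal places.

15.27

SD = √73.96 = 8.600
SEM = 8.600 * √(1 − 0.730) = 8.600 * √0.270 ≃ 8.600 * 0.520 ≃ 4.469
Half-width = 1.282*4.469 ≃ 5.729
Lower bound: 21 − 5.729 = 15.271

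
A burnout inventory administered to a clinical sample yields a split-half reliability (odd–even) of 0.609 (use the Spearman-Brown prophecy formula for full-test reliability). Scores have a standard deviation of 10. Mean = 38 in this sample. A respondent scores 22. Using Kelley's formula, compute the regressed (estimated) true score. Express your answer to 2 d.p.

25.89

Spearman-Brown: r = 2(0.609) / (1 + 0.609) = 1.218 / 1.609 ≈ 0.757
Estimated true score = 0.757×22 + (1 − 0.757)×38 ≈ 25.888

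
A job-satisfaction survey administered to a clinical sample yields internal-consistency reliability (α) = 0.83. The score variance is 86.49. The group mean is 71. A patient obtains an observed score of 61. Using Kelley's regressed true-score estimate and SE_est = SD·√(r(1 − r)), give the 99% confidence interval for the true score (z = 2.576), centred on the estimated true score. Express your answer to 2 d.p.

SD = √86.49 ≈ 9.30000
T̂ = 0.83000(61) + 0.17000(71) ≈ 62.70000
SE_est = SD × √(r(1 − r)) = 9.30000 × √0.14110 ≈ 9.30000 × 0.37563 ≈ 3.49339
99% CI: 62.70000 ± 8.99896 ≈ (53.70104, 71.69896)

[53.70, 71.70]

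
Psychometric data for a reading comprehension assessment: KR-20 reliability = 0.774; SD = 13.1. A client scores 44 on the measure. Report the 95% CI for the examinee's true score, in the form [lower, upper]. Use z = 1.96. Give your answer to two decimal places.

[31.79, 56.21]

SEM = 13.100 · √(1 − 0.774) = 13.100 · √0.226 ≈ 13.100 · 0.475 ≈ 6.228
1.96 · SEM ≈ 12.206
CI = 44 ± 12.206 → [31.794, 56.206]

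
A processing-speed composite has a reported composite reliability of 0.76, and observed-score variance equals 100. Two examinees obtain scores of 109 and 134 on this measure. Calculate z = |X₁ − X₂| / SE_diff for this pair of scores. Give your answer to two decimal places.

σ = 100^(1/2) = 10.000
SEM = 10.000×√(1 − 0.760) ≈ 4.899
SE_diff = SEM × √2 ≈ 4.899 × 1.414 ≈ 6.928
z = |109 − 134| / 6.928 = 25 / 6.928 ≈ 3.608

3.61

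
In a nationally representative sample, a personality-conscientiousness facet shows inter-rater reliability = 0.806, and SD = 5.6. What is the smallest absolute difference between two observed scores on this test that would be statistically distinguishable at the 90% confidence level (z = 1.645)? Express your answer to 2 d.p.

The standard error of measurement is 5.600*√(1 − 0.806) ≈ 5.600*0.440 ≈ 2.467.
Standard error of the difference = 2.467·√2 ≈ 3.488
Smallest detectable difference = 1.645*3.488 ≈ 5.738

5.74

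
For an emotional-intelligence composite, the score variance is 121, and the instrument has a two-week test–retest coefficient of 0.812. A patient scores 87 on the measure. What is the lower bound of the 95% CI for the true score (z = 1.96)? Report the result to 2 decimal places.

77.65

SD = √121 ≈ 11.000
SEM = 11.000·√(1 − 0.812) ≈ 4.769
1.96 · SEM ≈ 9.348
Lower limit = 87 − 9.348 ≈ 77.652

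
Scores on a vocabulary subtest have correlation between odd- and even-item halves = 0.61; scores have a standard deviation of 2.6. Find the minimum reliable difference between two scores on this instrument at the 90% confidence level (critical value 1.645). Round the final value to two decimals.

2.98

Spearman-Brown: r = 2(0.61) / (1 + 0.61) = 1.220 / 1.610 ≈ 0.758
SEM = 2.600×√(1 − 0.758) ≈ 1.280
SE_diff = SEM × √2 ≈ 1.280 × 1.414 ≈ 1.810
Minimum reliable difference = 1.645 × SE_diff ≈ 1.645 × 1.810 ≈ 2.977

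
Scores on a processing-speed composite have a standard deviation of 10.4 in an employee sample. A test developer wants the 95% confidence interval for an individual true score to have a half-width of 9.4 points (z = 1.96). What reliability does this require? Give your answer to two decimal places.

0.79

SEM needed = half-width / z = 9.4/1.96 ≈ 4.7959
Required reliability = 1 − (SEM/SD)² = 1 − 0.2127 ≈ 0.7873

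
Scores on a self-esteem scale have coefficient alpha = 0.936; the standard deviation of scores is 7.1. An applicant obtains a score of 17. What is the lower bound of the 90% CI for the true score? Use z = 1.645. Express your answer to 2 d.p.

The standard error of measurement is 7.1000*√(1 − 0.9360) ≈ 7.1000*0.2530 ≈ 1.7962.
Half-width = 1.645*1.7962 ≈ 2.9547
Lower limit = 17 − 2.9547 ≈ 14.0453

14.05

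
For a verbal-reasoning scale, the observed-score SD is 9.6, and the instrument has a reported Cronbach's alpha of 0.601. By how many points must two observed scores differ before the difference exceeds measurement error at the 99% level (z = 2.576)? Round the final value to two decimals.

22.09

The standard error of measurement is 9.6000·√(1 − 0.6010) ≈ 9.6000·0.6317 ≈ 6.0640.
Standard error of the difference = 6.0640·√2 ≈ 8.5758
Smallest detectable difference = 2.576·8.5758 ≈ 22.0912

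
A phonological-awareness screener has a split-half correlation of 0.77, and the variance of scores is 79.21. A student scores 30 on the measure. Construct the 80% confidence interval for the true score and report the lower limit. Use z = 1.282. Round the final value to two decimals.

25.89

σ = 79.21^(1/2) = 8.90000
Spearman-Brown: r = 2(0.77) / (1 + 0.77) = 1.54000 / 1.77000 ≃ 0.87006
The standard error of measurement is 8.90000×√(1 − 0.87006) ≃ 8.90000×0.36048 ≃ 3.20824.
Margin = 1.282 × 3.20824 ≃ 4.11297
Lower limit = 30 − 4.11297 ≃ 25.88703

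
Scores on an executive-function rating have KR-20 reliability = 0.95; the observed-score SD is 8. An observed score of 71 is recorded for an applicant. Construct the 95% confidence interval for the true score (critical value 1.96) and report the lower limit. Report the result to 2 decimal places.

The standard error of measurement is 8.00000×√(1 − 0.95000) ≃ 8.00000×0.22361 ≃ 1.78885.
Margin = 1.96 × 1.78885 ≃ 3.50615
Lower bound: 71 − 3.50615 = 67.49385

67.49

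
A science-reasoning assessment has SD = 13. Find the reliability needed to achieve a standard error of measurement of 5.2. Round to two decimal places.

0.84

Required reliability = 1 − (SEM/SD)² = 1 − 0.160 ≈ 0.840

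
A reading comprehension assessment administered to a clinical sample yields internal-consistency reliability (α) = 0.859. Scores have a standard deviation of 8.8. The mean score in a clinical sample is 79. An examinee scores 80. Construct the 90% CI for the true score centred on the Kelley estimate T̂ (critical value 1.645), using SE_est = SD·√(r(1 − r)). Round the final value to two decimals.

[74.82, 84.90]

T̂ = r·X + (1 − r)·M = 0.85900·80 + 0.14100·79 = 68.72000 + 11.13900 ≃ 79.85900
SE_est = SD · √(r(1 − r)) = 8.80000 · √0.12112 ≃ 8.80000 · 0.34802 ≃ 3.06259
90% CI: 79.85900 ± 5.03796 ≃ (74.82104, 84.89696)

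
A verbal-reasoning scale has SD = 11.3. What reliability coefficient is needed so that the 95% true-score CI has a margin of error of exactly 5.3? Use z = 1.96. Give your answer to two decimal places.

0.94

Required SEM = 5.3 / 1.96 ≈ 2.704
r = 1 − (SEM / SD)² = 1 − (2.704 / 11.3)² ≈ 1 − 0.057 ≈ 0.943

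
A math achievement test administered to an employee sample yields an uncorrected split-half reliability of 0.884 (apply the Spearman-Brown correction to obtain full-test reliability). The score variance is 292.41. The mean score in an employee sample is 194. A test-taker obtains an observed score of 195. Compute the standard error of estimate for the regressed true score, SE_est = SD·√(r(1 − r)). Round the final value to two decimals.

σ = 292.41^(1/2) = 17.100
Full-length reliability (Spearman-Brown) = 2(0.884)/(1+0.884) ≈ 0.938
SE_est = SD * √(r(1 − r)) = 17.100 * √0.058 ≈ 17.100 * 0.240 ≈ 4.110

4.11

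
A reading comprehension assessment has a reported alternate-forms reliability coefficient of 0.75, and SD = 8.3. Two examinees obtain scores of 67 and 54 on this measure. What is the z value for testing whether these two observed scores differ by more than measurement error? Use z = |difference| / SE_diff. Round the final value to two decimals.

2.22

SEM = 8.3000×√(1 − 0.7500) ≈ 4.1500
Standard error of the difference = 4.1500·√2 ≈ 5.8690
z = |67 − 54| / 5.8690 = 13 / 5.8690 ≈ 2.2150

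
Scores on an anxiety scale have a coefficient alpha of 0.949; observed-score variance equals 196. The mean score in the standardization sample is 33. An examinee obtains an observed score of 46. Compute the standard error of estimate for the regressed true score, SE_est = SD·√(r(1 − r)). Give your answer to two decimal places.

3.08

SD = √196 ≃ 14.000
SE_est = SD × √(r(1 − r)) = 14.000 × √0.048 ≃ 14.000 × 0.220 ≃ 3.080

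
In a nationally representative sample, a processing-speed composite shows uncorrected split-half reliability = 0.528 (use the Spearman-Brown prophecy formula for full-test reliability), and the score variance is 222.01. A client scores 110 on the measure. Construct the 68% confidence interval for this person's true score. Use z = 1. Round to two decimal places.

SD = √222.01 = 14.9000
Spearman-Brown: r = 2(0.528) / (1 + 0.528) = 1.0560 / 1.5280 ≈ 0.6911
SEM = 14.9000 · √(1 − 0.6911) = 14.9000 · √0.3089 ≈ 14.9000 · 0.5558 ≈ 8.2812
Margin = 1 · 8.2812 ≈ 8.2812
Interval: (101.7188, 118.2812)

[101.72, 118.28]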